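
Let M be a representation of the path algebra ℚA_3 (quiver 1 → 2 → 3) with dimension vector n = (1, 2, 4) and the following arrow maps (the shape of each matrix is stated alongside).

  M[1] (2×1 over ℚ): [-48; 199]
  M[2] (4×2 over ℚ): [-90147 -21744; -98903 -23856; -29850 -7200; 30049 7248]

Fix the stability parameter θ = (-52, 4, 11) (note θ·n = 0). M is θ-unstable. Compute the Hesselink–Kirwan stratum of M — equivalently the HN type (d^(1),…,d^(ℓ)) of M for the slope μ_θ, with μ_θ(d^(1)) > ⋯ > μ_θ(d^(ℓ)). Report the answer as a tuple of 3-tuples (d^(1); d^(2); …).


Via rank(M_{q-1}∘⋯∘M_p): M ≅ I[1,2], I[2,3], I[3,3]^3.
μ_θ-semistable layers: μ^(1)=11; μ^(2)=4; μ^(3)=-52

((0, 0, 4); (0, 2, 0); (1, 0, 0))


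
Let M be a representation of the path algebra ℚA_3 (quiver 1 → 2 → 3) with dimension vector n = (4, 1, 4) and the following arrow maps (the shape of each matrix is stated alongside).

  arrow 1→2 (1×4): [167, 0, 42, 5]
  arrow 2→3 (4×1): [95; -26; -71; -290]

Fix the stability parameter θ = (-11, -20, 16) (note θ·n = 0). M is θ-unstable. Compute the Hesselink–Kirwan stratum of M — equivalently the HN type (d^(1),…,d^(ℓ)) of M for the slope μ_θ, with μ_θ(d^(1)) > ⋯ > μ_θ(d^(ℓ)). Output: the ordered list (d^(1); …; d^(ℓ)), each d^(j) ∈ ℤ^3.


Via rank(M_{q-1}∘⋯∘M_p): M ≅ I[1,1]^3, I[1,3], I[3,3]^3.
μ_θ-semistable layers: μ^(1)=16; μ^(2)=-11; μ^(3)=-31/2

((0, 0, 4); (3, 0, 0); (1, 1, 0))


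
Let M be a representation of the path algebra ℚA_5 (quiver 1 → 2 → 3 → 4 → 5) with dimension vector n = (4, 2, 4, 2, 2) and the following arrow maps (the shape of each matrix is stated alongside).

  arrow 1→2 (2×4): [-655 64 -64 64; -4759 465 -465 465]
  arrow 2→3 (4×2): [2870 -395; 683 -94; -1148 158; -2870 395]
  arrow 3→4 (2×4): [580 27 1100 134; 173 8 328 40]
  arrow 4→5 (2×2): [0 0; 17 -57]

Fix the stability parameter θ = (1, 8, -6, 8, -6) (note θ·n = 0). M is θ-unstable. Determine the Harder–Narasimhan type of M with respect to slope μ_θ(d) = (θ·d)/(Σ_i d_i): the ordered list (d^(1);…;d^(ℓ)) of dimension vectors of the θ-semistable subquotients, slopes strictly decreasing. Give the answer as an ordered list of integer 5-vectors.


Via rank(M_{q-1}∘⋯∘M_p): M ≅ I[1,1]^2, I[1,4], I[1,5], I[3,3]^2, I[5,5].
μ_θ-semistable layers: μ^(1)=8; μ^(2)=1; μ^(3)=-6

((0, 0, 0, 1, 0); (4, 2, 2, 1, 1); (0, 0, 2, 0, 1))


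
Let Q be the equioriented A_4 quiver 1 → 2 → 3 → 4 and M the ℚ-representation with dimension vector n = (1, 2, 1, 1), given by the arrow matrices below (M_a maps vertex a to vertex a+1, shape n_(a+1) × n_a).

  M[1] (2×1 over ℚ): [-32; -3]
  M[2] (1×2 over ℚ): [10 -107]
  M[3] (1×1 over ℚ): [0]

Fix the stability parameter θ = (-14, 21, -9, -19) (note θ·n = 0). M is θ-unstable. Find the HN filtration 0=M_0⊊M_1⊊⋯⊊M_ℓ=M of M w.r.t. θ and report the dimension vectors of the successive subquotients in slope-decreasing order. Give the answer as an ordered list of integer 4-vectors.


Via rank(M_{q-1}∘⋯∘M_p): M ≅ I[1,3], I[2,2], I[4,4].
μ_θ-semistable layers: μ^(1)=21; μ^(2)=6; μ^(3)=-14; μ^(4)=-19

((0, 1, 0, 0); (0, 1, 1, 0); (1, 0, 0, 0); (0, 0, 0, 1))


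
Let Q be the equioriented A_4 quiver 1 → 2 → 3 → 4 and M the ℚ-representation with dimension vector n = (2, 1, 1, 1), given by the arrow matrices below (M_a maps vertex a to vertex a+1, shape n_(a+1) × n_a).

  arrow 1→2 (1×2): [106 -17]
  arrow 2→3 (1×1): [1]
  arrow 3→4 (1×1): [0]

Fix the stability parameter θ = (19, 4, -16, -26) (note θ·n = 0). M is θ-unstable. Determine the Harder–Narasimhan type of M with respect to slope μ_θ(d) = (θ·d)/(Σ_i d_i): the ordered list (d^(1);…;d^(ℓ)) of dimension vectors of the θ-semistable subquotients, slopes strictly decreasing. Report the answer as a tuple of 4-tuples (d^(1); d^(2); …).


Barcode: M ≅ I[1,1], I[1,3], I[4,4]. HN layers by μ_θ (3 steps, strictly decreasing):
  μ^(1)=19; μ^(2)=7/3; μ^(3)=-26

((1, 0, 0, 0); (1, 1, 1, 0); (0, 0, 0, 1))


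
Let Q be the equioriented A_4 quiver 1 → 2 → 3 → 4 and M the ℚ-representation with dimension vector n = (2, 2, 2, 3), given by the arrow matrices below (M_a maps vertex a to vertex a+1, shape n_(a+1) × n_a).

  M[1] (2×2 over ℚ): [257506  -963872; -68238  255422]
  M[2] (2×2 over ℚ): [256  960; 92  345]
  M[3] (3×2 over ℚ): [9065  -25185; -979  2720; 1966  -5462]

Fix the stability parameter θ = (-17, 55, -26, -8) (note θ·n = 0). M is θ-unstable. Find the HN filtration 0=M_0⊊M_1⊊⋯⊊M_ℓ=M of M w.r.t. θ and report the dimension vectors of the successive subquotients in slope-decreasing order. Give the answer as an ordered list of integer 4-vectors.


Interval decomposition of M: I[1,2], I[1,4], I[3,4], I[4,4].
HN type (ℓ=5): μ^(1)=55; μ^(2)=7; μ^(3)=-8; μ^(4)=-17; μ^(5)=-26

((0, 1, 0, 0); (0, 1, 1, 1); (0, 0, 0, 2); (2, 0, 0, 0); (0, 0, 1, 0))


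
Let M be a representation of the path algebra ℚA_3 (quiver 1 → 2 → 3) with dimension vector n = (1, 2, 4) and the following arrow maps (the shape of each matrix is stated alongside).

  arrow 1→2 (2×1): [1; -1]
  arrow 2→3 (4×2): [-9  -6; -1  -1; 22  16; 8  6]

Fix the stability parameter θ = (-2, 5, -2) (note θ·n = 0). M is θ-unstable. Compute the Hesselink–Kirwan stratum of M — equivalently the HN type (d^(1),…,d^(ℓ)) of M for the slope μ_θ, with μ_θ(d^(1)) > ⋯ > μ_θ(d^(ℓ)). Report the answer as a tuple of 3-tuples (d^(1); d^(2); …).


Via rank(M_{q-1}∘⋯∘M_p): M ≅ I[1,3], I[2,3], I[3,3]^2.
μ_θ-semistable layers: μ^(1)=3/2; μ^(2)=-2

((0, 2, 2); (1, 0, 2))


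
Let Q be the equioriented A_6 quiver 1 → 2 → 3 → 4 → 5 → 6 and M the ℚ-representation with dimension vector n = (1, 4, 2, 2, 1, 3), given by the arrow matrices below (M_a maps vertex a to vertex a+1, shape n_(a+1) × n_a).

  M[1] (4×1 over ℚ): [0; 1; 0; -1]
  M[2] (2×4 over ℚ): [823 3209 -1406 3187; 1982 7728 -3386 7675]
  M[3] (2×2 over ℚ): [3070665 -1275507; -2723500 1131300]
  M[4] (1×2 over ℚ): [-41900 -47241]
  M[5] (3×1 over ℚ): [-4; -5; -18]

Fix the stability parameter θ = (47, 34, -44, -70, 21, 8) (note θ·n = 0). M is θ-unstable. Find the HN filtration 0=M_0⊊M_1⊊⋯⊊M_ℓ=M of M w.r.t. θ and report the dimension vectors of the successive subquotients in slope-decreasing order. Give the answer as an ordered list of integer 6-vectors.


Barcode: M ≅ I[1,4], I[2,2]^2, I[2,3], I[4,6], I[6,6]^2. HN layers by μ_θ (6 steps, strictly decreasing):
  μ^(1)=34; μ^(2)=29/2; μ^(3)=8; μ^(4)=-5; μ^(5)=-33/4; μ^(6)=-70

((0, 2, 0, 0, 0, 0); (0, 0, 0, 0, 1, 1); (0, 0, 0, 0, 0, 2); (0, 1, 1, 0, 0, 0); (1, 1, 1, 1, 0, 0); (0, 0, 0, 1, 0, 0))


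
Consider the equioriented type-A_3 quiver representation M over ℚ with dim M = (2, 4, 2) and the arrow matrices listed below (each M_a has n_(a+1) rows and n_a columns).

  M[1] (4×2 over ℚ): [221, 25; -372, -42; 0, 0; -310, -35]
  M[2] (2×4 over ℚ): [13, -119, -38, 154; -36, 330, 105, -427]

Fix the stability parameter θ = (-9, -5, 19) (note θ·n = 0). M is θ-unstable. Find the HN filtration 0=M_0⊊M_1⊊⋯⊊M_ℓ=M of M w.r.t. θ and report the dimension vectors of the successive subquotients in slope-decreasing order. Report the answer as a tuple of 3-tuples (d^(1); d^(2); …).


Via rank(M_{q-1}∘⋯∘M_p): M ≅ I[1,3]^2, I[2,2]^2.
μ_θ-semistable layers: μ^(1)=19; μ^(2)=-5; μ^(3)=-9

((0, 0, 2); (0, 4, 0); (2, 0, 0))


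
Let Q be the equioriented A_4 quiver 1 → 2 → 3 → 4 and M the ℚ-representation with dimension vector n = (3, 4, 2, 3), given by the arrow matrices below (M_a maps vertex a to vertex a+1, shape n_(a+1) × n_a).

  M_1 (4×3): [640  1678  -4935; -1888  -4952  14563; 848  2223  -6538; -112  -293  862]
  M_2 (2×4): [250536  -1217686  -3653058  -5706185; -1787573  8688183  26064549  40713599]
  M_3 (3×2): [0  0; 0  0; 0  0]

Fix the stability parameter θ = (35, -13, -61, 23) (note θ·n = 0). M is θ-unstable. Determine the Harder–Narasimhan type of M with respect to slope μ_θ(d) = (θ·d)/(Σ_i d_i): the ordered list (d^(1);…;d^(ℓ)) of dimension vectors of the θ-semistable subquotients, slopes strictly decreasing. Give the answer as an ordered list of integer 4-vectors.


Interval decomposition of M: I[1,1], I[1,2], I[1,3], I[2,2], I[2,3], I[4,4]^3.
HN type (ℓ=5): μ^(1)=35; μ^(2)=23; μ^(3)=11; μ^(4)=-13; μ^(5)=-37

((1, 0, 0, 0); (0, 0, 0, 3); (1, 1, 0, 0); (1, 2, 1, 0); (0, 1, 1, 0))


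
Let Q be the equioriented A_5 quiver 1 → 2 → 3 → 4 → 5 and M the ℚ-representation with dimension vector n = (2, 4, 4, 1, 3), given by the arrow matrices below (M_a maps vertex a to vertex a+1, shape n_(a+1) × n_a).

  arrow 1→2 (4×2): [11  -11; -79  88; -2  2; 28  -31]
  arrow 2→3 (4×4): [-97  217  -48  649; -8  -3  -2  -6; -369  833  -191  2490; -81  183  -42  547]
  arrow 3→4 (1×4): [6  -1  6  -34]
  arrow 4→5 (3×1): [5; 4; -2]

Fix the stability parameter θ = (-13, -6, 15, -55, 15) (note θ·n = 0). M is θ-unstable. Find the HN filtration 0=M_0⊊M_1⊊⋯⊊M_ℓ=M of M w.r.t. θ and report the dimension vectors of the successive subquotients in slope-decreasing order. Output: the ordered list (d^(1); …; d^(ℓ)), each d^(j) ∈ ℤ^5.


Via rank(M_{q-1}∘⋯∘M_p): M ≅ I[1,3], I[1,5], I[2,3]^2, I[5,5]^2.
μ_θ-semistable layers: μ^(1)=15; μ^(2)=-6; μ^(3)=-13; μ^(4)=-59/4

((0, 0, 3, 0, 3); (0, 3, 0, 0, 0); (1, 0, 0, 0, 0); (1, 1, 1, 1, 0))


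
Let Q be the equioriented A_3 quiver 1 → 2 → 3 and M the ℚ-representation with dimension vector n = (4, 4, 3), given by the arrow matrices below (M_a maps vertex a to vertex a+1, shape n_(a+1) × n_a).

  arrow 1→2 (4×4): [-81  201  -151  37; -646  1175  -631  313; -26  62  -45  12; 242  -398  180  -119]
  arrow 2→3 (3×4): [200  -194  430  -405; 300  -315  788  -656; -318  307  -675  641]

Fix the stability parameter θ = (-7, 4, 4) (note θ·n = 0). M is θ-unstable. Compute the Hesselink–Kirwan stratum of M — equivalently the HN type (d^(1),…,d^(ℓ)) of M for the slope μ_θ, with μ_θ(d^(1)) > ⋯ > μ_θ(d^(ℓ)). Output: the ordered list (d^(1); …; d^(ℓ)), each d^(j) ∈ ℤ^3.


Interval decomposition of M: I[1,2], I[1,3]^3.
HN type (ℓ=2): μ^(1)=4; μ^(2)=-7

((0, 4, 3); (4, 0, 0))


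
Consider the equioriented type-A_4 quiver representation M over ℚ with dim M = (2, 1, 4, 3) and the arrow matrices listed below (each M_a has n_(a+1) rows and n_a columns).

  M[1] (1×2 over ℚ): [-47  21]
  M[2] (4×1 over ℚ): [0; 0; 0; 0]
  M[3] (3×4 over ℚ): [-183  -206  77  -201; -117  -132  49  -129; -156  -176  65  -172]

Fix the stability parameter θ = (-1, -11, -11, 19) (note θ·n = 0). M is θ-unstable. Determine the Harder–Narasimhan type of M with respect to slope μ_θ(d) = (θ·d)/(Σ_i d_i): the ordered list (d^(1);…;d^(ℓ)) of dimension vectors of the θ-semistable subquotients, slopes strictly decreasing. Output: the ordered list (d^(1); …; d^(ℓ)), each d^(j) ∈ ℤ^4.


Barcode: M ≅ I[1,1], I[1,2], I[3,3], I[3,4]^3. HN layers by μ_θ (4 steps, strictly decreasing):
  μ^(1)=19; μ^(2)=-1; μ^(3)=-6; μ^(4)=-11

((0, 0, 0, 3); (1, 0, 0, 0); (1, 1, 0, 0); (0, 0, 4, 0))


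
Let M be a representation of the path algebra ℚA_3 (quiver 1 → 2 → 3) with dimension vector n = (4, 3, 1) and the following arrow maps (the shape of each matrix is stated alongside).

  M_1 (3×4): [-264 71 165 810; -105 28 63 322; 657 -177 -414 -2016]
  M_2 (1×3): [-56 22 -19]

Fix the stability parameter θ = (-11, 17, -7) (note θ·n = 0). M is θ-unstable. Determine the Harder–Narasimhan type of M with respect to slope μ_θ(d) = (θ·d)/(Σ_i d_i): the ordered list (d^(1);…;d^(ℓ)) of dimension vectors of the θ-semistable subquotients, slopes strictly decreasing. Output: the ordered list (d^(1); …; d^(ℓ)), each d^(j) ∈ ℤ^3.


Interval decomposition of M: I[1,1]^2, I[1,2], I[1,3], I[2,2].
HN type (ℓ=3): μ^(1)=17; μ^(2)=5; μ^(3)=-11

((0, 2, 0); (0, 1, 1); (4, 0, 0))


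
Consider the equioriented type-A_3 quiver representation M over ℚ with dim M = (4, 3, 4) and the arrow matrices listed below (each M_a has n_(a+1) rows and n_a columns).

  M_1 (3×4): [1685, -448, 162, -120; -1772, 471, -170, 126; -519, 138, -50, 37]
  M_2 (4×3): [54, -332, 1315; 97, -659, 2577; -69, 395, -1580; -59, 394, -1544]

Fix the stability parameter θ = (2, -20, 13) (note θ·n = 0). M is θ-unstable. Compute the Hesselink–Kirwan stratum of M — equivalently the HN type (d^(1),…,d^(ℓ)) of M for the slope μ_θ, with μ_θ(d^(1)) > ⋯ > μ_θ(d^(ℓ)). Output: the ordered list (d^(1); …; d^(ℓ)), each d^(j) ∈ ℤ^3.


Via rank(M_{q-1}∘⋯∘M_p): M ≅ I[1,1], I[1,3]^3, I[3,3].
μ_θ-semistable layers: μ^(1)=13; μ^(2)=2; μ^(3)=-9

((0, 0, 4); (1, 0, 0); (3, 3, 0))


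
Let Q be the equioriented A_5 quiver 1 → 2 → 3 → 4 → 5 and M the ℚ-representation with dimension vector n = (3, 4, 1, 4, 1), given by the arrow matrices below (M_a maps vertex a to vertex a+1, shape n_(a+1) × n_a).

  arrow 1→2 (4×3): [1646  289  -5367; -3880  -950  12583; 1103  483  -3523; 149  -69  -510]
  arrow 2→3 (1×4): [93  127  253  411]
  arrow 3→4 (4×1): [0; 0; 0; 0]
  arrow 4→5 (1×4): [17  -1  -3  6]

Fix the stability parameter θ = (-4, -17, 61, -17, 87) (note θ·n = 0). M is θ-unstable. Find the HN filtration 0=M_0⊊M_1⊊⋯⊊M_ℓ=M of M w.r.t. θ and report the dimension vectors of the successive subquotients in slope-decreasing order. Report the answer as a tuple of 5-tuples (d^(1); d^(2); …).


Via rank(M_{q-1}∘⋯∘M_p): M ≅ I[1,2]^2, I[1,3], I[2,2], I[4,4]^3, I[4,5].
μ_θ-semistable layers: μ^(1)=87; μ^(2)=61; μ^(3)=-21/2; μ^(4)=-17

((0, 0, 0, 0, 1); (0, 0, 1, 0, 0); (3, 3, 0, 0, 0); (0, 1, 0, 4, 0))


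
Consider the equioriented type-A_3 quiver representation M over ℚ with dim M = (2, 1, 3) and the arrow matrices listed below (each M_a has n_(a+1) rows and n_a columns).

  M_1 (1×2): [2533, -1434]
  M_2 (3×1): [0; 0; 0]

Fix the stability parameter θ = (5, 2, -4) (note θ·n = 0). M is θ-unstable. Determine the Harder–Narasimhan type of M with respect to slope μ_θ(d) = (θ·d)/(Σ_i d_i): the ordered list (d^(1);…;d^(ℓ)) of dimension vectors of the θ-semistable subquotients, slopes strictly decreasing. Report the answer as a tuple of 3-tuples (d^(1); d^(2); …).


Via rank(M_{q-1}∘⋯∘M_p): M ≅ I[1,1], I[1,2], I[3,3]^3.
μ_θ-semistable layers: μ^(1)=5; μ^(2)=7/2; μ^(3)=-4

((1, 0, 0); (1, 1, 0); (0, 0, 3))


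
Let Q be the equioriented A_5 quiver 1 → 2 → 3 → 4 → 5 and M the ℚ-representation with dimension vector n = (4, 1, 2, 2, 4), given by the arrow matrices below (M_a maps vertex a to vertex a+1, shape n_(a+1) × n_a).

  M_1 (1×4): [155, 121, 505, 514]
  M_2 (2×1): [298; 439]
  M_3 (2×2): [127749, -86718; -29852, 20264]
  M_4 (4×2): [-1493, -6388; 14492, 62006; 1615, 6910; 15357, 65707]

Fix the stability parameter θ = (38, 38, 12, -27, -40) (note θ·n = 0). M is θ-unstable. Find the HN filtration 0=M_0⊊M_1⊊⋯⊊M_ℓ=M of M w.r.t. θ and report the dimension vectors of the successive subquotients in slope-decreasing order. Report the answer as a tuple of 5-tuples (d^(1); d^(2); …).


Barcode: M ≅ I[1,1]^3, I[1,3], I[3,5], I[4,5], I[5,5]^2. HN layers by μ_θ (5 steps, strictly decreasing):
  μ^(1)=38; μ^(2)=88/3; μ^(3)=-55/3; μ^(4)=-67/2; μ^(5)=-40

((3, 0, 0, 0, 0); (1, 1, 1, 0, 0); (0, 0, 1, 1, 1); (0, 0, 0, 1, 1); (0, 0, 0, 0, 2))


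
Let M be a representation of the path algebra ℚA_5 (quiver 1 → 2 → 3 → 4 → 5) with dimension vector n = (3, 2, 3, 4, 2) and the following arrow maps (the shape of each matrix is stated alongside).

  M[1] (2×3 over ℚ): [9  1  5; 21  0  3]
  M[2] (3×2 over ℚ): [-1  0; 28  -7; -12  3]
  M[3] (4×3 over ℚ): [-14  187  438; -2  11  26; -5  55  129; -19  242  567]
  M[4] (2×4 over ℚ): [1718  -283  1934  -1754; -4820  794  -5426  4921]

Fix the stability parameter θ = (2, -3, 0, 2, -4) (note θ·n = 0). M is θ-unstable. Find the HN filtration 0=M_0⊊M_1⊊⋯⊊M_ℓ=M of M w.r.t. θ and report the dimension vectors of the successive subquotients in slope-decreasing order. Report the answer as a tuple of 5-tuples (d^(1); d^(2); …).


Barcode: M ≅ I[1,1], I[1,5]^2, I[3,3], I[4,4]^2. HN layers by μ_θ (3 steps, strictly decreasing):
  μ^(1)=2; μ^(2)=0; μ^(3)=-3/5

((1, 0, 0, 2, 0); (0, 0, 1, 0, 0); (2, 2, 2, 2, 2))


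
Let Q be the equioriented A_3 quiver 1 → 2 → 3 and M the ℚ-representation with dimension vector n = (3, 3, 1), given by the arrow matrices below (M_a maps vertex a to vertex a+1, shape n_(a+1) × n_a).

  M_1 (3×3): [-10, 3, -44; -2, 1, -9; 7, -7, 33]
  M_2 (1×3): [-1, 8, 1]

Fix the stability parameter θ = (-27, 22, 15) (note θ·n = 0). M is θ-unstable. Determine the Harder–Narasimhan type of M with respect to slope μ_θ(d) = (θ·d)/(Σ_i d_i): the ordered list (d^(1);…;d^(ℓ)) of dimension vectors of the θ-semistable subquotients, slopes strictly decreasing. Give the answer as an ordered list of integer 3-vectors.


Interval decomposition of M: I[1,2]^2, I[1,3].
HN type (ℓ=3): μ^(1)=22; μ^(2)=37/2; μ^(3)=-27

((0, 2, 0); (0, 1, 1); (3, 0, 0))


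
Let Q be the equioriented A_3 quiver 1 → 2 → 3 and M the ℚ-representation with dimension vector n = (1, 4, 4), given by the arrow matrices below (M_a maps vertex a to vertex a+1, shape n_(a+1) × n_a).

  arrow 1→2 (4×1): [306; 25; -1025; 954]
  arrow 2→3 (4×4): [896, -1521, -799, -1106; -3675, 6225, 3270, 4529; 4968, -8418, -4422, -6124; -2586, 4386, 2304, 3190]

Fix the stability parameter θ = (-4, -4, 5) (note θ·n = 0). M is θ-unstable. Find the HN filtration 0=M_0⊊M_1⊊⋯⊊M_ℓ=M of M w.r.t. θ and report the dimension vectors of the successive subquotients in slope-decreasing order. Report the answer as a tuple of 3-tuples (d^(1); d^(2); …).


Barcode: M ≅ I[1,3], I[2,2]^2, I[2,3], I[3,3]^2. HN layers by μ_θ (2 steps, strictly decreasing):
  μ^(1)=5; μ^(2)=-4

((0, 0, 4); (1, 4, 0))


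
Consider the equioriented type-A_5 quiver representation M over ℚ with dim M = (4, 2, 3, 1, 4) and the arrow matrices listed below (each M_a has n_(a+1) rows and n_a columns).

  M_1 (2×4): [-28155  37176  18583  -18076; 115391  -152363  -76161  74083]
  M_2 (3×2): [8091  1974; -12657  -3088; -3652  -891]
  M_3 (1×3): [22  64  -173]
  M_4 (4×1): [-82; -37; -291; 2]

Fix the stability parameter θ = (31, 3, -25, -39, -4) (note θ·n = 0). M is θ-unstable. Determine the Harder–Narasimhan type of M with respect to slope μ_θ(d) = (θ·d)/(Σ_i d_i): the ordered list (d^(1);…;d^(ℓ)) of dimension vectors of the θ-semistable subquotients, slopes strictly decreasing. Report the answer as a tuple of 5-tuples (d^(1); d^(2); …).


Via rank(M_{q-1}∘⋯∘M_p): M ≅ I[1,1]^2, I[1,3], I[1,5], I[3,3], I[5,5]^3.
μ_θ-semistable layers: μ^(1)=31; μ^(2)=3; μ^(3)=-4; μ^(4)=-15/2; μ^(5)=-25

((2, 0, 0, 0, 0); (1, 1, 1, 0, 0); (0, 0, 0, 0, 4); (1, 1, 1, 1, 0); (0, 0, 1, 0, 0))


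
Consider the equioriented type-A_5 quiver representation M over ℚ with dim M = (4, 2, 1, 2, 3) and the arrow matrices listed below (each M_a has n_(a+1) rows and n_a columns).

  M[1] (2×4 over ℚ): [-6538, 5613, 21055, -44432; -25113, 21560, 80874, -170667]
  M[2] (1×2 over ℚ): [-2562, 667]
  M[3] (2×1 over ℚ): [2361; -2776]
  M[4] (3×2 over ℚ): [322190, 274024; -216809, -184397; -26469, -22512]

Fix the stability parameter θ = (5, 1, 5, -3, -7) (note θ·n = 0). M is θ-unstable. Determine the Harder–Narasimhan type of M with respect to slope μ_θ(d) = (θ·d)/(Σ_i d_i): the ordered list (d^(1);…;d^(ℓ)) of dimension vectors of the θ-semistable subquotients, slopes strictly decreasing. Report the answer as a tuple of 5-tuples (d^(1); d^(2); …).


Interval decomposition of M: I[1,1]^2, I[1,2], I[1,5], I[4,5], I[5,5].
HN type (ℓ=5): μ^(1)=5; μ^(2)=3; μ^(3)=1/5; μ^(4)=-5; μ^(5)=-7

((2, 0, 0, 0, 0); (1, 1, 0, 0, 0); (1, 1, 1, 1, 1); (0, 0, 0, 1, 1); (0, 0, 0, 0, 1))


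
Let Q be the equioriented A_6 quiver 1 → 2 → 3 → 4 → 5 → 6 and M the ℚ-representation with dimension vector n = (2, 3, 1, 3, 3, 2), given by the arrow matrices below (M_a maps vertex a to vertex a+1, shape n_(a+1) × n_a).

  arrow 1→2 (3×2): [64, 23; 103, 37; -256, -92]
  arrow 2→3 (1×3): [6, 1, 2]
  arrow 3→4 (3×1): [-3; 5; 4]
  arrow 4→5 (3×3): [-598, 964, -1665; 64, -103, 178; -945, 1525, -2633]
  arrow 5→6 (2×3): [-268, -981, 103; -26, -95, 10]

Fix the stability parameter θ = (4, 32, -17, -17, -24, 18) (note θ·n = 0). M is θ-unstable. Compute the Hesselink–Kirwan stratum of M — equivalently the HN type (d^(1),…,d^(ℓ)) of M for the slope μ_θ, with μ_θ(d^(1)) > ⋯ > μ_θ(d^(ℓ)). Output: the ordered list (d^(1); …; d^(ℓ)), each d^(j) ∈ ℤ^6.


Interval decomposition of M: I[1,2], I[1,6], I[2,2], I[4,5], I[4,6].
HN type (ℓ=5): μ^(1)=32; μ^(2)=18; μ^(3)=4; μ^(4)=-22/5; μ^(5)=-41/2

((0, 2, 0, 0, 0, 0); (0, 0, 0, 0, 0, 2); (1, 0, 0, 0, 0, 0); (1, 1, 1, 1, 1, 0); (0, 0, 0, 2, 2, 0))


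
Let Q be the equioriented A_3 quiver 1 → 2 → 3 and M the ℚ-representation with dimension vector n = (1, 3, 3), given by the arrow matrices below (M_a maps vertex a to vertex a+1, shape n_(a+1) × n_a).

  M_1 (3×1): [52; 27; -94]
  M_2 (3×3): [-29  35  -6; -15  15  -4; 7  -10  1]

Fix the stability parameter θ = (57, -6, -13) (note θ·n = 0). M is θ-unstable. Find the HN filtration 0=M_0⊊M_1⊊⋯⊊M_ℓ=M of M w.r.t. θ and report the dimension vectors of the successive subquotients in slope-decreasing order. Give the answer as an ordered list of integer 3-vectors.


Interval decomposition of M: I[1,3], I[2,2], I[2,3], I[3,3].
HN type (ℓ=4): μ^(1)=38/3; μ^(2)=-6; μ^(3)=-19/2; μ^(4)=-13

((1, 1, 1); (0, 1, 0); (0, 1, 1); (0, 0, 1))


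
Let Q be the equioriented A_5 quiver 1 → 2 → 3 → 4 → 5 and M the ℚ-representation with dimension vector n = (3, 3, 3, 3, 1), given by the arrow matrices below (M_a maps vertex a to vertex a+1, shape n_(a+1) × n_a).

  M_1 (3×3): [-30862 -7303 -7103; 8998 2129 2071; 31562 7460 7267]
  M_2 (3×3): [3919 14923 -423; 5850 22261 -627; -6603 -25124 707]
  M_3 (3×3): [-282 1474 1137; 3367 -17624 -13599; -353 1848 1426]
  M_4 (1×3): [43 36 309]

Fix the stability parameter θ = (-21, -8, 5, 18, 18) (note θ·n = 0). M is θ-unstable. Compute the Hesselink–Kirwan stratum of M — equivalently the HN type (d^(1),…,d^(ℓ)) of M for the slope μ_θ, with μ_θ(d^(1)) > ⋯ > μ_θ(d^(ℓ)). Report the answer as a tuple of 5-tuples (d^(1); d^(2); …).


Via rank(M_{q-1}∘⋯∘M_p): M ≅ I[1,1], I[1,4], I[1,5], I[2,4].
μ_θ-semistable layers: μ^(1)=18; μ^(2)=5; μ^(3)=-8; μ^(4)=-21

((0, 0, 0, 3, 1); (0, 0, 3, 0, 0); (0, 3, 0, 0, 0); (3, 0, 0, 0, 0))


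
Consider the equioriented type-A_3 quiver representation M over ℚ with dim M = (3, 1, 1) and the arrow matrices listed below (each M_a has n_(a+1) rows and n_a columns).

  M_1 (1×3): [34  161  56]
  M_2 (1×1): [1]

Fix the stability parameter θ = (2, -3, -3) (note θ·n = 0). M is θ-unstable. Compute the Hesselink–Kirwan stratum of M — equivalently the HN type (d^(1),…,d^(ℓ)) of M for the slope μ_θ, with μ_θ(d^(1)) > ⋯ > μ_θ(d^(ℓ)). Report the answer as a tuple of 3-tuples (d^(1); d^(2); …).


Interval decomposition of M: I[1,1]^2, I[1,3].
HN type (ℓ=2): μ^(1)=2; μ^(2)=-4/3

((2, 0, 0); (1, 1, 1))


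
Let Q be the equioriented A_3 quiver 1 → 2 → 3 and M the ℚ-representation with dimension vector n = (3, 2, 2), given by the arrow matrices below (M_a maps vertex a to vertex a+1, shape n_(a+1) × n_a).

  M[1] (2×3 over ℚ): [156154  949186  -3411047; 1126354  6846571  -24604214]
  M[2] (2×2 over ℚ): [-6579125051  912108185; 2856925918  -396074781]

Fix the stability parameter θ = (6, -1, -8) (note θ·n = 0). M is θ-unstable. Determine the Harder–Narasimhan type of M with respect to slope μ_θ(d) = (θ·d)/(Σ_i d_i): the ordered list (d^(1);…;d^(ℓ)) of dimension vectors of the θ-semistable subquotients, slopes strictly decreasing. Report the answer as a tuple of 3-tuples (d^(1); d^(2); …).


Barcode: M ≅ I[1,1], I[1,3]^2. HN layers by μ_θ (2 steps, strictly decreasing):
  μ^(1)=6; μ^(2)=-1

((1, 0, 0); (2, 2, 2))


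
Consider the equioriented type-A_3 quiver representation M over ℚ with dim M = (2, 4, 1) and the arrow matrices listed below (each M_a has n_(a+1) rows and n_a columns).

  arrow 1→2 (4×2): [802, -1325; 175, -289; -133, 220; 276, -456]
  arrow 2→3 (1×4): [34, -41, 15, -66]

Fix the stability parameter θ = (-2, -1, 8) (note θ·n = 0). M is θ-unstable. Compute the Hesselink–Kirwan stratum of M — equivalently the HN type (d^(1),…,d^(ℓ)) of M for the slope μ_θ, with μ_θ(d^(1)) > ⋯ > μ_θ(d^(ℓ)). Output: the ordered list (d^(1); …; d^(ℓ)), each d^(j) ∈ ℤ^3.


Interval decomposition of M: I[1,2], I[1,3], I[2,2]^2.
HN type (ℓ=3): μ^(1)=8; μ^(2)=-1; μ^(3)=-2

((0, 0, 1); (0, 4, 0); (2, 0, 0))


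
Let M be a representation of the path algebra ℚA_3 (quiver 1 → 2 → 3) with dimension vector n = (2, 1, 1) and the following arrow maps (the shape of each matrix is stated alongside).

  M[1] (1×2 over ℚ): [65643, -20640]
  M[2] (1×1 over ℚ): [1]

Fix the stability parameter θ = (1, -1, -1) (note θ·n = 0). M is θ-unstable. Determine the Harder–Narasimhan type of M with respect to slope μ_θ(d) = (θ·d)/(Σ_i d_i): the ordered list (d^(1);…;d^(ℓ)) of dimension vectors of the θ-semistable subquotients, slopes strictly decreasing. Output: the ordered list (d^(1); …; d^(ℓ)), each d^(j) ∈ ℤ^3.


Via rank(M_{q-1}∘⋯∘M_p): M ≅ I[1,1], I[1,3].
μ_θ-semistable layers: μ^(1)=1; μ^(2)=-1/3

((1, 0, 0); (1, 1, 1))


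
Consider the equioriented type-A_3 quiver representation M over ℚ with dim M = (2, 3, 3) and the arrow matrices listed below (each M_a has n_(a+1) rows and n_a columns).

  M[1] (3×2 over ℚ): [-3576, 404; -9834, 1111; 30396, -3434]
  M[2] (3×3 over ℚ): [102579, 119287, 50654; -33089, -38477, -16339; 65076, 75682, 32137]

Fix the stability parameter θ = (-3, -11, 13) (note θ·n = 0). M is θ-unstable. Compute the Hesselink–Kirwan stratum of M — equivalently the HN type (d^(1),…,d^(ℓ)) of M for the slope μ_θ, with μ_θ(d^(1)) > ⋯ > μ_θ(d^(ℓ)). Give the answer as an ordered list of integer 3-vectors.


Interval decomposition of M: I[1,1], I[1,3], I[2,3]^2.
HN type (ℓ=4): μ^(1)=13; μ^(2)=-3; μ^(3)=-7; μ^(4)=-11

((0, 0, 3); (1, 0, 0); (1, 1, 0); (0, 2, 0))


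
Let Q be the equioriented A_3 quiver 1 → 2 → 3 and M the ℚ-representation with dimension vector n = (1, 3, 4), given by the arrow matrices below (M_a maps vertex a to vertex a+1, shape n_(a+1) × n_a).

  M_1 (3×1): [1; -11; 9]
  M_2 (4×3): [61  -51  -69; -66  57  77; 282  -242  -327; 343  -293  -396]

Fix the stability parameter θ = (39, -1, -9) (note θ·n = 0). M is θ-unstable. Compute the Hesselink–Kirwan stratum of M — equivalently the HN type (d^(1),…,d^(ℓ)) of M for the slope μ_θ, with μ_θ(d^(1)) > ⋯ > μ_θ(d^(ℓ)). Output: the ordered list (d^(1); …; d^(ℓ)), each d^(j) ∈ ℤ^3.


Interval decomposition of M: I[1,3], I[2,3]^2, I[3,3].
HN type (ℓ=3): μ^(1)=29/3; μ^(2)=-5; μ^(3)=-9

((1, 1, 1); (0, 2, 2); (0, 0, 1))


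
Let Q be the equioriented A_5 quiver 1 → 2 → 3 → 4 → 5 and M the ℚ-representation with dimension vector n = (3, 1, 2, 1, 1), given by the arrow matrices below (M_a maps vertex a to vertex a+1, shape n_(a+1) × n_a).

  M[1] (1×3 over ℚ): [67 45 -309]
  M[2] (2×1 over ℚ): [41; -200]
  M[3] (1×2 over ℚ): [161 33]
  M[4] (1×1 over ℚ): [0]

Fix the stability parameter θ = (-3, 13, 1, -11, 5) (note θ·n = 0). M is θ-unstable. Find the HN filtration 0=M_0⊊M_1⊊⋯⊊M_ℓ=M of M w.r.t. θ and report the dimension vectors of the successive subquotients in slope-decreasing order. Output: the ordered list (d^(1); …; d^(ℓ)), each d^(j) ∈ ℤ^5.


Barcode: M ≅ I[1,1]^2, I[1,4], I[3,3], I[5,5]. HN layers by μ_θ (3 steps, strictly decreasing):
  μ^(1)=5; μ^(2)=1; μ^(3)=-3

((0, 0, 0, 0, 1); (0, 1, 2, 1, 0); (3, 0, 0, 0, 0))


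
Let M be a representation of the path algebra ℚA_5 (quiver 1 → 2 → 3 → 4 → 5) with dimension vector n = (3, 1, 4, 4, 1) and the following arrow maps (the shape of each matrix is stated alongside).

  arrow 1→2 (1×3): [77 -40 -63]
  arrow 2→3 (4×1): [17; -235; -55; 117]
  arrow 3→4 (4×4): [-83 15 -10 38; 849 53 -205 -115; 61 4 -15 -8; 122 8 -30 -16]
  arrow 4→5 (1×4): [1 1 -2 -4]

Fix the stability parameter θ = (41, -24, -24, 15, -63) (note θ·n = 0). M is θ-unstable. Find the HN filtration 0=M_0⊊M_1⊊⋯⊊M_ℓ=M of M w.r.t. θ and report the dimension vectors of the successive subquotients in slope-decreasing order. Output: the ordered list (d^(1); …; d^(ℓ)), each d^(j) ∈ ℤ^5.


Via rank(M_{q-1}∘⋯∘M_p): M ≅ I[1,1]^2, I[1,5], I[3,3], I[3,4]^2, I[4,4].
μ_θ-semistable layers: μ^(1)=41; μ^(2)=15; μ^(3)=-11; μ^(4)=-24

((2, 0, 0, 0, 0); (0, 0, 0, 3, 0); (1, 1, 1, 1, 1); (0, 0, 3, 0, 0))


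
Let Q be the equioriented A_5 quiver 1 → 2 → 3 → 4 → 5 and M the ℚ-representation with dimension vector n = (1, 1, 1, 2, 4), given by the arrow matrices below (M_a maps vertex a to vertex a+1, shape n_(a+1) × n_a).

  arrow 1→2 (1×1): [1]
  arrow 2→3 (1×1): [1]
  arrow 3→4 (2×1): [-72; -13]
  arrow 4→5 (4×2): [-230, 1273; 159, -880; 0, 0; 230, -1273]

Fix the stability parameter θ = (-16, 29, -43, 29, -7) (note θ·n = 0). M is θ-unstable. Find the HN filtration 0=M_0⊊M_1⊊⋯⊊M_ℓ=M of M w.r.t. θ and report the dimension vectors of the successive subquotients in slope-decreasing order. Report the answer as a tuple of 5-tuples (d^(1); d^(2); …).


Interval decomposition of M: I[1,5], I[4,5], I[5,5]^2.
HN type (ℓ=3): μ^(1)=11; μ^(2)=-7; μ^(3)=-16

((0, 0, 0, 2, 2); (0, 1, 1, 0, 2); (1, 0, 0, 0, 0))


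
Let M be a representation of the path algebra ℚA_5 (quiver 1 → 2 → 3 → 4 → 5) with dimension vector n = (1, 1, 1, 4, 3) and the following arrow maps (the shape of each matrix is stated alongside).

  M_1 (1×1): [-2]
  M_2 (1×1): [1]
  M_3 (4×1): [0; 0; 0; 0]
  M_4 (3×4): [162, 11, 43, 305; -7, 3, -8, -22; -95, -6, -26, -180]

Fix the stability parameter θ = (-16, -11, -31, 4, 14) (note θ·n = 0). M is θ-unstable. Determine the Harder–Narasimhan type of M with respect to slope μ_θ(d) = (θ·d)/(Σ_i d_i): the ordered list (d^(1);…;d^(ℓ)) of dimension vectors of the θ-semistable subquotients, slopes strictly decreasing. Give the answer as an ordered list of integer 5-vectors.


Barcode: M ≅ I[1,3], I[4,4], I[4,5]^3. HN layers by μ_θ (3 steps, strictly decreasing):
  μ^(1)=14; μ^(2)=4; μ^(3)=-58/3

((0, 0, 0, 0, 3); (0, 0, 0, 4, 0); (1, 1, 1, 0, 0))


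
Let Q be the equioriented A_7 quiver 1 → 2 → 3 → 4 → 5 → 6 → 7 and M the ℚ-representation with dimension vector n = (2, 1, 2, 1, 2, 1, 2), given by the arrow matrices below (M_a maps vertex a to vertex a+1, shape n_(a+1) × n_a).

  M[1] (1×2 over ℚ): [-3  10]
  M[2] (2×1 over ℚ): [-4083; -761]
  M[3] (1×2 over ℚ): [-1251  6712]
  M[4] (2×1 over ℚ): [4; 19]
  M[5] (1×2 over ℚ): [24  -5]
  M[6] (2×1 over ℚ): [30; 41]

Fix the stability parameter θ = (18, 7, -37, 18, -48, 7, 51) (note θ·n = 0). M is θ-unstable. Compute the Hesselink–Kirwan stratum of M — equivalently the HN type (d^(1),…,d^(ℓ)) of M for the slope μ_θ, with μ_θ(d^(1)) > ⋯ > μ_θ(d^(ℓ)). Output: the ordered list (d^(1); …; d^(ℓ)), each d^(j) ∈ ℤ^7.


Interval decomposition of M: I[1,1], I[1,7], I[3,3], I[5,5], I[7,7].
HN type (ℓ=6): μ^(1)=51; μ^(2)=18; μ^(3)=7; μ^(4)=-42/5; μ^(5)=-37; μ^(6)=-48

((0, 0, 0, 0, 0, 0, 2); (1, 0, 0, 0, 0, 0, 0); (0, 0, 0, 0, 0, 1, 0); (1, 1, 1, 1, 1, 0, 0); (0, 0, 1, 0, 0, 0, 0); (0, 0, 0, 0, 1, 0, 0))


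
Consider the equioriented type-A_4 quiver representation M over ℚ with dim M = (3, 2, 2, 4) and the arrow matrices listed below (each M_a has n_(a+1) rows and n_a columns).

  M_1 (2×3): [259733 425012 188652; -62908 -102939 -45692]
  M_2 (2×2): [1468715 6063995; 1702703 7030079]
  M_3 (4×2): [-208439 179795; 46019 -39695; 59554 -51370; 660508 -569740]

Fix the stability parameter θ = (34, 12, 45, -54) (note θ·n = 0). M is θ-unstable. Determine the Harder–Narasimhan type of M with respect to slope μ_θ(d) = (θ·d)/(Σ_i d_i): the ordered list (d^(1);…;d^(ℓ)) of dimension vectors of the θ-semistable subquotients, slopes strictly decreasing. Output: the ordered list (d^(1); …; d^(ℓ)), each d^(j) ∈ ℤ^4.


Barcode: M ≅ I[1,1], I[1,2], I[1,3], I[3,4], I[4,4]^3. HN layers by μ_θ (5 steps, strictly decreasing):
  μ^(1)=45; μ^(2)=34; μ^(3)=23; μ^(4)=-9/2; μ^(5)=-54

((0, 0, 1, 0); (1, 0, 0, 0); (2, 2, 0, 0); (0, 0, 1, 1); (0, 0, 0, 3))


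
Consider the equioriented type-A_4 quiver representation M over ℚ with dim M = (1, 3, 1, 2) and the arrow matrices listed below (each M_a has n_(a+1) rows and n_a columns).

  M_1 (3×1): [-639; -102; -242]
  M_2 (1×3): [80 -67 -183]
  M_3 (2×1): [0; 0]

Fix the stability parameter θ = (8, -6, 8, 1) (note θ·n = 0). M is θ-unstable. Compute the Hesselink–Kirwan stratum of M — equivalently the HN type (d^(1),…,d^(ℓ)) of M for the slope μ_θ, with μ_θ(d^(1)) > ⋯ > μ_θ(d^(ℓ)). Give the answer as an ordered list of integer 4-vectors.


Via rank(M_{q-1}∘⋯∘M_p): M ≅ I[1,2], I[2,2], I[2,3], I[4,4]^2.
μ_θ-semistable layers: μ^(1)=8; μ^(2)=1; μ^(3)=-6

((0, 0, 1, 0); (1, 1, 0, 2); (0, 2, 0, 0))


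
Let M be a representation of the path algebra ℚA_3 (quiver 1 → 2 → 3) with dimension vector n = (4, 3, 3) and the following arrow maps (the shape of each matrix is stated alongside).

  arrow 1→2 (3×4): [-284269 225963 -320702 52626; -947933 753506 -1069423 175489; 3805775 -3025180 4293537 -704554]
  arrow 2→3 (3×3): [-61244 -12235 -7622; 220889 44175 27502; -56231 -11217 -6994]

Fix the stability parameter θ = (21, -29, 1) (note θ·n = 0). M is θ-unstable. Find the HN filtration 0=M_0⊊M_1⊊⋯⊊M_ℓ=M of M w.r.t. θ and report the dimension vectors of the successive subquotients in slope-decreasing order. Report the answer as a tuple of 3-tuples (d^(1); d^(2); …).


Barcode: M ≅ I[1,1], I[1,2], I[1,3]^2, I[3,3]. HN layers by μ_θ (3 steps, strictly decreasing):
  μ^(1)=21; μ^(2)=1; μ^(3)=-4

((1, 0, 0); (0, 0, 3); (3, 3, 0))


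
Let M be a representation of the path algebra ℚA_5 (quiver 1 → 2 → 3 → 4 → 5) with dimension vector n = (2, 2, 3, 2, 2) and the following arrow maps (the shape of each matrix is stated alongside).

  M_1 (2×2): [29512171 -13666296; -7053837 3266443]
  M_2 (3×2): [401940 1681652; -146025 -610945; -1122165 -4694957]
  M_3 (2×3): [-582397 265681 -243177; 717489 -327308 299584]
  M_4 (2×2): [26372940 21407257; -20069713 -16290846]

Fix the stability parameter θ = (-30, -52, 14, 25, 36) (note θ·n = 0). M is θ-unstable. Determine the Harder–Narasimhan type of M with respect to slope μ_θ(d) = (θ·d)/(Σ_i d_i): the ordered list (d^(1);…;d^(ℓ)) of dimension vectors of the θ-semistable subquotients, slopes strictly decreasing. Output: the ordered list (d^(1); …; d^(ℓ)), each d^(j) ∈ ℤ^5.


Via rank(M_{q-1}∘⋯∘M_p): M ≅ I[1,2], I[1,3], I[3,5]^2.
μ_θ-semistable layers: μ^(1)=36; μ^(2)=25; μ^(3)=14; μ^(4)=-41

((0, 0, 0, 0, 2); (0, 0, 0, 2, 0); (0, 0, 3, 0, 0); (2, 2, 0, 0, 0))


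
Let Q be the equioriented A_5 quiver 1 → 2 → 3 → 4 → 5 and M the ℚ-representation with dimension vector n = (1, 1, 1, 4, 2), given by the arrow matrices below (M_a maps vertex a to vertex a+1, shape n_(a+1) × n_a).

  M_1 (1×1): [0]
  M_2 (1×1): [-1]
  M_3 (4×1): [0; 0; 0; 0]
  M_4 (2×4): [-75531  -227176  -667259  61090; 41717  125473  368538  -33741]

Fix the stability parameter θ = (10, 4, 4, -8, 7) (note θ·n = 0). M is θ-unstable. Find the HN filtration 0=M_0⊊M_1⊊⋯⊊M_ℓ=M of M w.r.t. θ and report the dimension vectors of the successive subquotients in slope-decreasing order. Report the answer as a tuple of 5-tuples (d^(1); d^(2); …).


Via rank(M_{q-1}∘⋯∘M_p): M ≅ I[1,1], I[2,3], I[4,4]^2, I[4,5]^2.
μ_θ-semistable layers: μ^(1)=10; μ^(2)=7; μ^(3)=4; μ^(4)=-8

((1, 0, 0, 0, 0); (0, 0, 0, 0, 2); (0, 1, 1, 0, 0); (0, 0, 0, 4, 0))


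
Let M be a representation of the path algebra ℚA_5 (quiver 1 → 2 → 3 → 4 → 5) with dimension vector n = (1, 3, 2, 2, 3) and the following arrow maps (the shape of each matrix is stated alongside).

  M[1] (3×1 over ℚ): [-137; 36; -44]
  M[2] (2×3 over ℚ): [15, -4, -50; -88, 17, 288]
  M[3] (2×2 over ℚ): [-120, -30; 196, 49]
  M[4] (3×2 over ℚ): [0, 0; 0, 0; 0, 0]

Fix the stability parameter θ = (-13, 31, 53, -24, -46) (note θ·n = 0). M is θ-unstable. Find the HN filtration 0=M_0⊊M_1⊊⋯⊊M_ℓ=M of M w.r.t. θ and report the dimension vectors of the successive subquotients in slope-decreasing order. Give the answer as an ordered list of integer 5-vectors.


Via rank(M_{q-1}∘⋯∘M_p): M ≅ I[1,3], I[2,2], I[2,4], I[4,4], I[5,5]^3.
μ_θ-semistable layers: μ^(1)=53; μ^(2)=31; μ^(3)=20; μ^(4)=-13; μ^(5)=-24; μ^(6)=-46

((0, 0, 1, 0, 0); (0, 2, 0, 0, 0); (0, 1, 1, 1, 0); (1, 0, 0, 0, 0); (0, 0, 0, 1, 0); (0, 0, 0, 0, 3))


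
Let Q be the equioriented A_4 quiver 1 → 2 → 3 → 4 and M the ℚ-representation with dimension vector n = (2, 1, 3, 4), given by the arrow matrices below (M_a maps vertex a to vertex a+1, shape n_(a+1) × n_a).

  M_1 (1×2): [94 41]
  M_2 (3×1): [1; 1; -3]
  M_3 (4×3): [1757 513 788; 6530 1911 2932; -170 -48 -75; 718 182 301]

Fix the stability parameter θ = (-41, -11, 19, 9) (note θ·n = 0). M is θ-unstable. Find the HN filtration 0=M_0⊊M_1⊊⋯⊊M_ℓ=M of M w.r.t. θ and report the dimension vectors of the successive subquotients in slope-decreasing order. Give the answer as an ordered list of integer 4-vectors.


Via rank(M_{q-1}∘⋯∘M_p): M ≅ I[1,1], I[1,4], I[3,4]^2, I[4,4].
μ_θ-semistable layers: μ^(1)=14; μ^(2)=9; μ^(3)=-11; μ^(4)=-41

((0, 0, 3, 3); (0, 0, 0, 1); (0, 1, 0, 0); (2, 0, 0, 0))


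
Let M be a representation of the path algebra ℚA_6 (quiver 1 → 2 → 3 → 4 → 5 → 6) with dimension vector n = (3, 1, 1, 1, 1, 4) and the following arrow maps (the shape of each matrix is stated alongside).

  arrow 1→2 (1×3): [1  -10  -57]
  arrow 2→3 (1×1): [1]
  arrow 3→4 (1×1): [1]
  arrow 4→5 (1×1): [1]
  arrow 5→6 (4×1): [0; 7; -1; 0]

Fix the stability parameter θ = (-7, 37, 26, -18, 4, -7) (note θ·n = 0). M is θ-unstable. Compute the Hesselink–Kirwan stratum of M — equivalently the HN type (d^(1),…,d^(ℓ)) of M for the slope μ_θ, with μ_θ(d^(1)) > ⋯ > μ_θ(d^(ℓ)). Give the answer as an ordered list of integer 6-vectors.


Via rank(M_{q-1}∘⋯∘M_p): M ≅ I[1,1]^2, I[1,6], I[6,6]^3.
μ_θ-semistable layers: μ^(1)=42/5; μ^(2)=-7

((0, 1, 1, 1, 1, 1); (3, 0, 0, 0, 0, 3))


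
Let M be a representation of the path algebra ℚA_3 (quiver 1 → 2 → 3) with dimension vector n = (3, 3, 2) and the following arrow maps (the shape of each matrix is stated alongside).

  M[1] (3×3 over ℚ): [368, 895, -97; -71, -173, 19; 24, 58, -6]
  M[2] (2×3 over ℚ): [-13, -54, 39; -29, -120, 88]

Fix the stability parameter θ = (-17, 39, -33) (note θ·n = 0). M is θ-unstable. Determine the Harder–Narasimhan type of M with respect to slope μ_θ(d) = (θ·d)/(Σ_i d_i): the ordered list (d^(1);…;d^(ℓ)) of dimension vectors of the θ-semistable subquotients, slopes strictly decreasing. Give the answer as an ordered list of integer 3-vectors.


Via rank(M_{q-1}∘⋯∘M_p): M ≅ I[1,1], I[1,3]^2, I[2,2].
μ_θ-semistable layers: μ^(1)=39; μ^(2)=3; μ^(3)=-17

((0, 1, 0); (0, 2, 2); (3, 0, 0))
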